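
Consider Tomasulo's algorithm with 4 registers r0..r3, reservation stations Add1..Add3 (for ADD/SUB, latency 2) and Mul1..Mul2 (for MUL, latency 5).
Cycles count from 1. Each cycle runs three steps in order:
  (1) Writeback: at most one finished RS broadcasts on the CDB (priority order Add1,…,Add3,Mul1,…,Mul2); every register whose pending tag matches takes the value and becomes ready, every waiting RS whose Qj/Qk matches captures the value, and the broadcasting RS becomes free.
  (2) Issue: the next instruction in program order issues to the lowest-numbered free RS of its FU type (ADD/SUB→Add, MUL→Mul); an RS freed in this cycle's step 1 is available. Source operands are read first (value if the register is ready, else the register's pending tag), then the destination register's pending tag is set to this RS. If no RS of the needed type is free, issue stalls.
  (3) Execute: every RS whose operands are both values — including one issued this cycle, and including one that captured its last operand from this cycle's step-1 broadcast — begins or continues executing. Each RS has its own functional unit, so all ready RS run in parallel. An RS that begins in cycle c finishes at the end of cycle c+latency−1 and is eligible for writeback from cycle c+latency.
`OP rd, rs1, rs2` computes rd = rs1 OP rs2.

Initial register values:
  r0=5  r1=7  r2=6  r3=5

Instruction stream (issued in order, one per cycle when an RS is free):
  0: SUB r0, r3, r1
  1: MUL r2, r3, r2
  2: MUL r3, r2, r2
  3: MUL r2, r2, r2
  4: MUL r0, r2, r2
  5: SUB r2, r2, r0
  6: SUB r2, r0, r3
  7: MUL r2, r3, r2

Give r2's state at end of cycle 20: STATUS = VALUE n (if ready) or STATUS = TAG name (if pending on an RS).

  c1: issue SUB r0<-Add1  regs: r0:Add1,r1:7,r2:6,r3:5
  c2: issue MUL r2<-Mul1  regs: r0:Add1,r1:7,r2:Mul1,r3:5
  c3: CDB Add1=-2; issue MUL r3<-Mul2  regs: r0:-2,r1:7,r2:Mul1,r3:Mul2
  c4: stall  regs: r0:-2,r1:7,r2:Mul1,r3:Mul2
  c5: stall  regs: r0:-2,r1:7,r2:Mul1,r3:Mul2
  c6: stall  regs: r0:-2,r1:7,r2:Mul1,r3:Mul2
  c7: CDB Mul1=30; issue MUL r2<-Mul1  regs: r0:-2,r1:7,r2:Mul1,r3:Mul2
  c8: stall  regs: r0:-2,r1:7,r2:Mul1,r3:Mul2
  c9: stall  regs: r0:-2,r1:7,r2:Mul1,r3:Mul2
  c10: stall  regs: r0:-2,r1:7,r2:Mul1,r3:Mul2
  c11: stall  regs: r0:-2,r1:7,r2:Mul1,r3:Mul2
  c12: CDB Mul1=900; issue MUL r0<-Mul1  regs: r0:Mul1,r1:7,r2:900,r3:Mul2
  c13: CDB Mul2=900; issue SUB r2<-Add1  regs: r0:Mul1,r1:7,r2:Add1,r3:900
  c14: issue SUB r2<-Add2  regs: r0:Mul1,r1:7,r2:Add2,r3:900
  c15: issue MUL r2<-Mul2  regs: r0:Mul1,r1:7,r2:Mul2,r3:900
  c16: -  regs: r0:Mul1,r1:7,r2:Mul2,r3:900
  c17: CDB Mul1=810000  regs: r0:810000,r1:7,r2:Mul2,r3:900
  c18: -  regs: r0:810000,r1:7,r2:Mul2,r3:900
  c19: CDB Add1=-809100  regs: r0:810000,r1:7,r2:Mul2,r3:900
  c20: CDB Add2=809100  regs: r0:810000,r1:7,r2:Mul2,r3:900

STATUS = TAG Mul2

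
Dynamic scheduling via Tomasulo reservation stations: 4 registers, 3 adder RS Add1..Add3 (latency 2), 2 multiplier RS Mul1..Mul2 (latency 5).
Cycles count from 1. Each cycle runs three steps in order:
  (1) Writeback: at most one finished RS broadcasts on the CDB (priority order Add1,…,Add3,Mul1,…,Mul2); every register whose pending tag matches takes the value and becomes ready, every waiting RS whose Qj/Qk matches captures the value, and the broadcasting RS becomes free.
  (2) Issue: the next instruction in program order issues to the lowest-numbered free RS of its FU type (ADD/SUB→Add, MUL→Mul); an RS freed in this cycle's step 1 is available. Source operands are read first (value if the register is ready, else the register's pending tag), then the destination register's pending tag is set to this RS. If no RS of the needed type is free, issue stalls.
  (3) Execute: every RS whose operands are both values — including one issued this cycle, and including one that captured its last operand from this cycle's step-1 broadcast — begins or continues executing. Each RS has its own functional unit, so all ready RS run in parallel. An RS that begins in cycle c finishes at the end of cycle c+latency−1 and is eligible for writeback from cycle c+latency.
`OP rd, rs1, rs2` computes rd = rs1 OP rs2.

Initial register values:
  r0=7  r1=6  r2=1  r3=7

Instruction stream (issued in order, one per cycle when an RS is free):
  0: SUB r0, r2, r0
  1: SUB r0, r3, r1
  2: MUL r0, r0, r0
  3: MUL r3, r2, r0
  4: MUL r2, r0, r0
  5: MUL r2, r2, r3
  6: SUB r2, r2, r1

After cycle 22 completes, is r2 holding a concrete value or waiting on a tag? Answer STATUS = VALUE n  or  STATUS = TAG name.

STATUS = VALUE -5

cycle 1: issue SUB r0<-Add1 // r0:Add1,r1:6,r2:1,r3:7
cycle 2: issue SUB r0<-Add2 // r0:Add2,r1:6,r2:1,r3:7
cycle 3: CDB Add1=-6; issue MUL r0<-Mul1 // r0:Mul1,r1:6,r2:1,r3:7
cycle 4: CDB Add2=1; issue MUL r3<-Mul2 // r0:Mul1,r1:6,r2:1,r3:Mul2
cycle 5: stall // r0:Mul1,r1:6,r2:1,r3:Mul2
cycle 6: stall // r0:Mul1,r1:6,r2:1,r3:Mul2
cycle 7: stall // r0:Mul1,r1:6,r2:1,r3:Mul2
cycle 8: stall // r0:Mul1,r1:6,r2:1,r3:Mul2
cycle 9: CDB Mul1=1; issue MUL r2<-Mul1 // r0:1,r1:6,r2:Mul1,r3:Mul2
cycle 10: stall // r0:1,r1:6,r2:Mul1,r3:Mul2
cycle 11: stall // r0:1,r1:6,r2:Mul1,r3:Mul2
cycle 12: stall // r0:1,r1:6,r2:Mul1,r3:Mul2
cycle 13: stall // r0:1,r1:6,r2:Mul1,r3:Mul2
cycle 14: CDB Mul1=1; issue MUL r2<-Mul1 // r0:1,r1:6,r2:Mul1,r3:Mul2
cycle 15: CDB Mul2=1; issue SUB r2<-Add1 // r0:1,r1:6,r2:Add1,r3:1
cycle 16: - // r0:1,r1:6,r2:Add1,r3:1
cycle 17: - // r0:1,r1:6,r2:Add1,r3:1
cycle 18: - // r0:1,r1:6,r2:Add1,r3:1
cycle 19: - // r0:1,r1:6,r2:Add1,r3:1
cycle 20: CDB Mul1=1 // r0:1,r1:6,r2:Add1,r3:1
cycle 21: - // r0:1,r1:6,r2:Add1,r3:1
cycle 22: CDB Add1=-5 // r0:1,r1:6,r2:-5,r3:1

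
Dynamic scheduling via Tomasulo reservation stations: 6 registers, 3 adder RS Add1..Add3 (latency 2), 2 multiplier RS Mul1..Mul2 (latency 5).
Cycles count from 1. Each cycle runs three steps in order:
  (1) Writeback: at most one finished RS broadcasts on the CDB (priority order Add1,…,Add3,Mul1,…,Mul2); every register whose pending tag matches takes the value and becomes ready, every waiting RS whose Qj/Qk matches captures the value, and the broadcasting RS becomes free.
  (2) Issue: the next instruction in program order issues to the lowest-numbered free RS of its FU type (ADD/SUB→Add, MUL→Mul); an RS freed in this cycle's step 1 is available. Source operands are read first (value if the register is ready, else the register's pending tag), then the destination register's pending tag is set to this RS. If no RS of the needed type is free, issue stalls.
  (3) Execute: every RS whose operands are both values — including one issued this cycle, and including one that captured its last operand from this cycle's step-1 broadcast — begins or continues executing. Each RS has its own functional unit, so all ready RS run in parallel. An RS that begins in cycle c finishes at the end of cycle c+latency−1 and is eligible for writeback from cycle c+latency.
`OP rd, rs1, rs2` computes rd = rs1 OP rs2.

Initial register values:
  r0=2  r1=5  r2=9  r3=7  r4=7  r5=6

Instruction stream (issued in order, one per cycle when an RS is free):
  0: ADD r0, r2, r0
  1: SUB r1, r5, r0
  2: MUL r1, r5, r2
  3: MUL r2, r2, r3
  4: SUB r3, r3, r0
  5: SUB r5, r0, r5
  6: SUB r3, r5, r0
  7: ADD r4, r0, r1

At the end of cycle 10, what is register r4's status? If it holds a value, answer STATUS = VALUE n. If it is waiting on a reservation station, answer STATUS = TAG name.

STATUS = TAG Add2

cycle 1: issue ADD r0<-Add1 // r0:Add1,r1:5,r2:9,r3:7,r4:7,r5:6
cycle 2: issue SUB r1<-Add2 // r0:Add1,r1:Add2,r2:9,r3:7,r4:7,r5:6
cycle 3: CDB Add1=11; issue MUL r1<-Mul1 // r0:11,r1:Mul1,r2:9,r3:7,r4:7,r5:6
cycle 4: issue MUL r2<-Mul2 // r0:11,r1:Mul1,r2:Mul2,r3:7,r4:7,r5:6
cycle 5: CDB Add2=-5; issue SUB r3<-Add1 // r0:11,r1:Mul1,r2:Mul2,r3:Add1,r4:7,r5:6
cycle 6: issue SUB r5<-Add2 // r0:11,r1:Mul1,r2:Mul2,r3:Add1,r4:7,r5:Add2
cycle 7: CDB Add1=-4; issue SUB r3<-Add1 // r0:11,r1:Mul1,r2:Mul2,r3:Add1,r4:7,r5:Add2
cycle 8: CDB Add2=5; issue ADD r4<-Add2 // r0:11,r1:Mul1,r2:Mul2,r3:Add1,r4:Add2,r5:5
cycle 9: CDB Mul1=54 // r0:11,r1:54,r2:Mul2,r3:Add1,r4:Add2,r5:5
cycle 10: CDB Add1=-6 // r0:11,r1:54,r2:Mul2,r3:-6,r4:Add2,r5:5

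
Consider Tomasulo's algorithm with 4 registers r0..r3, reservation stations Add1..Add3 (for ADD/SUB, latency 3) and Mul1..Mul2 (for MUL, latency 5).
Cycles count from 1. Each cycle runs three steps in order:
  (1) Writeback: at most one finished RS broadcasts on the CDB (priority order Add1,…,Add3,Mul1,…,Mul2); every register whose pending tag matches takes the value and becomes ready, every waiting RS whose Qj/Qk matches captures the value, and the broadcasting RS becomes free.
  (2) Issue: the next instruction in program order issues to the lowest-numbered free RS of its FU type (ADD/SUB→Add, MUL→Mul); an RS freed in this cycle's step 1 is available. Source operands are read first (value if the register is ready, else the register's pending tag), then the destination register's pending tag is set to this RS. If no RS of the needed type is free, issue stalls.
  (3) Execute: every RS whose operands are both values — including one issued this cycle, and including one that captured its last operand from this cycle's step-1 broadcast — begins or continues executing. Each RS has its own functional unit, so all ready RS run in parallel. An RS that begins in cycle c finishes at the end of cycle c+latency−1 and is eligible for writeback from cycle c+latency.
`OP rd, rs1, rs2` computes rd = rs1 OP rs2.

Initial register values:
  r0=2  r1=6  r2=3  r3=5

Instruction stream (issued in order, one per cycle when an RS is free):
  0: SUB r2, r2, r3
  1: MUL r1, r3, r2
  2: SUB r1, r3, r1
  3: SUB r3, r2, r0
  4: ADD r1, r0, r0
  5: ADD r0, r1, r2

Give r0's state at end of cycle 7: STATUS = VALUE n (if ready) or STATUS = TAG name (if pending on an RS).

STATUS = TAG Add1

c1: issue SUB r2<-Add1 | r0:2,r1:6,r2:Add1,r3:5
c2: issue MUL r1<-Mul1 | r0:2,r1:Mul1,r2:Add1,r3:5
c3: issue SUB r1<-Add2 | r0:2,r1:Add2,r2:Add1,r3:5
c4: CDB Add1=-2; issue SUB r3<-Add1 | r0:2,r1:Add2,r2:-2,r3:Add1
c5: issue ADD r1<-Add3 | r0:2,r1:Add3,r2:-2,r3:Add1
c6: stall | r0:2,r1:Add3,r2:-2,r3:Add1
c7: CDB Add1=-4; issue ADD r0<-Add1 | r0:Add1,r1:Add3,r2:-2,r3:-4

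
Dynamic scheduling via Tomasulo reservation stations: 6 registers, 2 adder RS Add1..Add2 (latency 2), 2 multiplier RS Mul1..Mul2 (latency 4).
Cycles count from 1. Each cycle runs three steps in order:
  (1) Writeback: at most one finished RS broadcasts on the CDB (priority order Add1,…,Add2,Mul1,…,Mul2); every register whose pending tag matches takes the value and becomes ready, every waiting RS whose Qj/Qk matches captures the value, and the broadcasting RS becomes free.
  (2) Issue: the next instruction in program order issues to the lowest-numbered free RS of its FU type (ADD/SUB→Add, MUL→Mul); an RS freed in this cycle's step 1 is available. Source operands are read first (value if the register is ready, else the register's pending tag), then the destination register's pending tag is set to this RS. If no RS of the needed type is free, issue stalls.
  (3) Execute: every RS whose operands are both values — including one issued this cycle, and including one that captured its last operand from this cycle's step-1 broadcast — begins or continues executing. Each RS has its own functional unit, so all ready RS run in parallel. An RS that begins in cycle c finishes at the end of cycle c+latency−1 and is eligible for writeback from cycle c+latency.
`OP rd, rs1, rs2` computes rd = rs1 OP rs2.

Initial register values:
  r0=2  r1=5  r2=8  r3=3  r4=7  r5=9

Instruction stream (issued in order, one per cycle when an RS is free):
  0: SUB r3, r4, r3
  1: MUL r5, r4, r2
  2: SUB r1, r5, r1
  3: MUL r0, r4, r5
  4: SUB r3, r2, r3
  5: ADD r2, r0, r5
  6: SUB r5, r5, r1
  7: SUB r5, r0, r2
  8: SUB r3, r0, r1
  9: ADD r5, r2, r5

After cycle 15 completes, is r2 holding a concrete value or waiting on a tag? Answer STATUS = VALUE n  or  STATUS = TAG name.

cycle 1: issue SUB r3<-Add1 // r0:2,r1:5,r2:8,r3:Add1,r4:7,r5:9
cycle 2: issue MUL r5<-Mul1 // r0:2,r1:5,r2:8,r3:Add1,r4:7,r5:Mul1
cycle 3: CDB Add1=4; issue SUB r1<-Add1 // r0:2,r1:Add1,r2:8,r3:4,r4:7,r5:Mul1
cycle 4: issue MUL r0<-Mul2 // r0:Mul2,r1:Add1,r2:8,r3:4,r4:7,r5:Mul1
cycle 5: issue SUB r3<-Add2 // r0:Mul2,r1:Add1,r2:8,r3:Add2,r4:7,r5:Mul1
cycle 6: CDB Mul1=56; stall // r0:Mul2,r1:Add1,r2:8,r3:Add2,r4:7,r5:56
cycle 7: CDB Add2=4; issue ADD r2<-Add2 // r0:Mul2,r1:Add1,r2:Add2,r3:4,r4:7,r5:56
cycle 8: CDB Add1=51; issue SUB r5<-Add1 // r0:Mul2,r1:51,r2:Add2,r3:4,r4:7,r5:Add1
cycle 9: stall // r0:Mul2,r1:51,r2:Add2,r3:4,r4:7,r5:Add1
cycle 10: CDB Add1=5; issue SUB r5<-Add1 // r0:Mul2,r1:51,r2:Add2,r3:4,r4:7,r5:Add1
cycle 11: CDB Mul2=392; stall // r0:392,r1:51,r2:Add2,r3:4,r4:7,r5:Add1
cycle 12: stall // r0:392,r1:51,r2:Add2,r3:4,r4:7,r5:Add1
cycle 13: CDB Add2=448; issue SUB r3<-Add2 // r0:392,r1:51,r2:448,r3:Add2,r4:7,r5:Add1
cycle 14: stall // r0:392,r1:51,r2:448,r3:Add2,r4:7,r5:Add1
cycle 15: CDB Add1=-56; issue ADD r5<-Add1 // r0:392,r1:51,r2:448,r3:Add2,r4:7,r5:Add1

STATUS = VALUE 448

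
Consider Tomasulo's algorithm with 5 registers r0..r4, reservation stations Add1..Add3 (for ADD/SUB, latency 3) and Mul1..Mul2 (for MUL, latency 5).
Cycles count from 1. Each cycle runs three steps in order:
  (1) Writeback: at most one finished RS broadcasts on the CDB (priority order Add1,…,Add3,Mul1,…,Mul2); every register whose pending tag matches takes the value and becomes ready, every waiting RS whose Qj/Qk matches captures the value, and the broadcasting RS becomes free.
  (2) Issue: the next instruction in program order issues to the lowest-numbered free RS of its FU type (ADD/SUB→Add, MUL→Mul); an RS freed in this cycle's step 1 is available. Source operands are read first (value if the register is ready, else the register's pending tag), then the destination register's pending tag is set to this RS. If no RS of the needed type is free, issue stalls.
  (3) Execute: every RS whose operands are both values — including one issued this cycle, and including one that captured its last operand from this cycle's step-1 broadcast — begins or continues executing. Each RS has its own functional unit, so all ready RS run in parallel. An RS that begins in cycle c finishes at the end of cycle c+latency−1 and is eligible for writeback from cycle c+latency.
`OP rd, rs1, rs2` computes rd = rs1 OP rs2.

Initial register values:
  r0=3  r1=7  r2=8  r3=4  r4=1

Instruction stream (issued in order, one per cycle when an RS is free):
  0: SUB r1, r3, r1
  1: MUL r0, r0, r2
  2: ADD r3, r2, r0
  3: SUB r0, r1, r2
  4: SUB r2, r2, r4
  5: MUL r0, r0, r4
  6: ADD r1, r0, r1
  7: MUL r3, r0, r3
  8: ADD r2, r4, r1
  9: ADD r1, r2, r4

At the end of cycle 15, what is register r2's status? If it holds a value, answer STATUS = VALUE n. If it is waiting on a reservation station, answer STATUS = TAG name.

  c1: issue SUB r1<-Add1  regs: r0:3,r1:Add1,r2:8,r3:4,r4:1
  c2: issue MUL r0<-Mul1  regs: r0:Mul1,r1:Add1,r2:8,r3:4,r4:1
  c3: issue ADD r3<-Add2  regs: r0:Mul1,r1:Add1,r2:8,r3:Add2,r4:1
  c4: CDB Add1=-3; issue SUB r0<-Add1  regs: r0:Add1,r1:-3,r2:8,r3:Add2,r4:1
  c5: issue SUB r2<-Add3  regs: r0:Add1,r1:-3,r2:Add3,r3:Add2,r4:1
  c6: issue MUL r0<-Mul2  regs: r0:Mul2,r1:-3,r2:Add3,r3:Add2,r4:1
  c7: CDB Add1=-11; issue ADD r1<-Add1  regs: r0:Mul2,r1:Add1,r2:Add3,r3:Add2,r4:1
  c8: CDB Add3=7; stall  regs: r0:Mul2,r1:Add1,r2:7,r3:Add2,r4:1
  c9: CDB Mul1=24; issue MUL r3<-Mul1  regs: r0:Mul2,r1:Add1,r2:7,r3:Mul1,r4:1
  c10: issue ADD r2<-Add3  regs: r0:Mul2,r1:Add1,r2:Add3,r3:Mul1,r4:1
  c11: stall  regs: r0:Mul2,r1:Add1,r2:Add3,r3:Mul1,r4:1
  c12: CDB Add2=32; issue ADD r1<-Add2  regs: r0:Mul2,r1:Add2,r2:Add3,r3:Mul1,r4:1
  c13: CDB Mul2=-11  regs: r0:-11,r1:Add2,r2:Add3,r3:Mul1,r4:1
  c14: -  regs: r0:-11,r1:Add2,r2:Add3,r3:Mul1,r4:1
  c15: -  regs: r0:-11,r1:Add2,r2:Add3,r3:Mul1,r4:1

STATUS = TAG Add3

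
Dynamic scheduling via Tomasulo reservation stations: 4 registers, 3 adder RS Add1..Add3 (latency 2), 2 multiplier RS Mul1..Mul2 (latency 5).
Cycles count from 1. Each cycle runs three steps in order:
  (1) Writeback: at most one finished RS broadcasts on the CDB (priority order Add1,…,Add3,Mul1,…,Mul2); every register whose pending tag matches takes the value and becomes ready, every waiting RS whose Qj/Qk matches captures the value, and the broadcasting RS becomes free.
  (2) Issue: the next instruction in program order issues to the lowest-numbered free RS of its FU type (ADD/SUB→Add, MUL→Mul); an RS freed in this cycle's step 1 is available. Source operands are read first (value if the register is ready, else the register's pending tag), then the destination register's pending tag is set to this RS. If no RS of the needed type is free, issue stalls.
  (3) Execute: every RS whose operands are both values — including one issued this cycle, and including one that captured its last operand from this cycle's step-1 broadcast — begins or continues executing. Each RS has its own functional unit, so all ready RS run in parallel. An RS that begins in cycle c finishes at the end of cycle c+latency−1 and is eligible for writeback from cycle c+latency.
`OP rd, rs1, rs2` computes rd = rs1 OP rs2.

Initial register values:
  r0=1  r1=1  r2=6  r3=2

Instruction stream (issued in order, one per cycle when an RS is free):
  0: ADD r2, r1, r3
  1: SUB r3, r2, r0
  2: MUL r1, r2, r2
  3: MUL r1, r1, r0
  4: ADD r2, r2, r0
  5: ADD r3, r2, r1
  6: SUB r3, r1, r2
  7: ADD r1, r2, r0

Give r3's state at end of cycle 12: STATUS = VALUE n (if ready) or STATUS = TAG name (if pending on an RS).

  c1: issue ADD r2<-Add1  regs: r0:1,r1:1,r2:Add1,r3:2
  c2: issue SUB r3<-Add2  regs: r0:1,r1:1,r2:Add1,r3:Add2
  c3: CDB Add1=3; issue MUL r1<-Mul1  regs: r0:1,r1:Mul1,r2:3,r3:Add2
  c4: issue MUL r1<-Mul2  regs: r0:1,r1:Mul2,r2:3,r3:Add2
  c5: CDB Add2=2; issue ADD r2<-Add1  regs: r0:1,r1:Mul2,r2:Add1,r3:2
  c6: issue ADD r3<-Add2  regs: r0:1,r1:Mul2,r2:Add1,r3:Add2
  c7: CDB Add1=4; issue SUB r3<-Add1  regs: r0:1,r1:Mul2,r2:4,r3:Add1
  c8: CDB Mul1=9; issue ADD r1<-Add3  regs: r0:1,r1:Add3,r2:4,r3:Add1
  c9: -  regs: r0:1,r1:Add3,r2:4,r3:Add1
  c10: CDB Add3=5  regs: r0:1,r1:5,r2:4,r3:Add1
  c11: -  regs: r0:1,r1:5,r2:4,r3:Add1
  c12: -  regs: r0:1,r1:5,r2:4,r3:Add1

STATUS = TAG Add1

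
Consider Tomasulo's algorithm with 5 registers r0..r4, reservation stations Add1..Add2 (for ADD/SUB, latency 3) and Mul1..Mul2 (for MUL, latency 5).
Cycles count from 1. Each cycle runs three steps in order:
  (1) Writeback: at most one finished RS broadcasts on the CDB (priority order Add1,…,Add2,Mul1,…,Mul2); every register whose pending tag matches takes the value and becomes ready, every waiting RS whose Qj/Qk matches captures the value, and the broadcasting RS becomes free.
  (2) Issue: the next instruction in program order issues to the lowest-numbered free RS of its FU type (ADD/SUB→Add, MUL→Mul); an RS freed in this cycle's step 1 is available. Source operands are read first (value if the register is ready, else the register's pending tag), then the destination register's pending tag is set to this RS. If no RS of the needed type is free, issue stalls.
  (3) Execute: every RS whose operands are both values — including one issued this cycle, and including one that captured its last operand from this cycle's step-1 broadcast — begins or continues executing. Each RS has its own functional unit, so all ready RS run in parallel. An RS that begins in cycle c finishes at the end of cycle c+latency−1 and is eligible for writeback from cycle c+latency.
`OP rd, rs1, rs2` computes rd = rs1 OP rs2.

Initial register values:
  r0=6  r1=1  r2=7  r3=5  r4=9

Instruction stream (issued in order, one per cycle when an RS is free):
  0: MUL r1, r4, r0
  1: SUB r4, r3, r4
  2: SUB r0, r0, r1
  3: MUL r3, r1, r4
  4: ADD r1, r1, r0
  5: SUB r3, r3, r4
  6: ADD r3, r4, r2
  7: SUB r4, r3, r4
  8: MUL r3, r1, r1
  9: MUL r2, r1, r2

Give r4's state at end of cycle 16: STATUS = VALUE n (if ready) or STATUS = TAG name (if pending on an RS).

  c1: issue MUL r1<-Mul1  regs: r0:6,r1:Mul1,r2:7,r3:5,r4:9
  c2: issue SUB r4<-Add1  regs: r0:6,r1:Mul1,r2:7,r3:5,r4:Add1
  c3: issue SUB r0<-Add2  regs: r0:Add2,r1:Mul1,r2:7,r3:5,r4:Add1
  c4: issue MUL r3<-Mul2  regs: r0:Add2,r1:Mul1,r2:7,r3:Mul2,r4:Add1
  c5: CDB Add1=-4; issue ADD r1<-Add1  regs: r0:Add2,r1:Add1,r2:7,r3:Mul2,r4:-4
  c6: CDB Mul1=54; stall  regs: r0:Add2,r1:Add1,r2:7,r3:Mul2,r4:-4
  c7: stall  regs: r0:Add2,r1:Add1,r2:7,r3:Mul2,r4:-4
  c8: stall  regs: r0:Add2,r1:Add1,r2:7,r3:Mul2,r4:-4
  c9: CDB Add2=-48; issue SUB r3<-Add2  regs: r0:-48,r1:Add1,r2:7,r3:Add2,r4:-4
  c10: stall  regs: r0:-48,r1:Add1,r2:7,r3:Add2,r4:-4
  c11: CDB Mul2=-216; stall  regs: r0:-48,r1:Add1,r2:7,r3:Add2,r4:-4
  c12: CDB Add1=6; issue ADD r3<-Add1  regs: r0:-48,r1:6,r2:7,r3:Add1,r4:-4
  c13: stall  regs: r0:-48,r1:6,r2:7,r3:Add1,r4:-4
  c14: CDB Add2=-212; issue SUB r4<-Add2  regs: r0:-48,r1:6,r2:7,r3:Add1,r4:Add2
  c15: CDB Add1=3; issue MUL r3<-Mul1  regs: r0:-48,r1:6,r2:7,r3:Mul1,r4:Add2
  c16: issue MUL r2<-Mul2  regs: r0:-48,r1:6,r2:Mul2,r3:Mul1,r4:Add2

STATUS = TAG Add2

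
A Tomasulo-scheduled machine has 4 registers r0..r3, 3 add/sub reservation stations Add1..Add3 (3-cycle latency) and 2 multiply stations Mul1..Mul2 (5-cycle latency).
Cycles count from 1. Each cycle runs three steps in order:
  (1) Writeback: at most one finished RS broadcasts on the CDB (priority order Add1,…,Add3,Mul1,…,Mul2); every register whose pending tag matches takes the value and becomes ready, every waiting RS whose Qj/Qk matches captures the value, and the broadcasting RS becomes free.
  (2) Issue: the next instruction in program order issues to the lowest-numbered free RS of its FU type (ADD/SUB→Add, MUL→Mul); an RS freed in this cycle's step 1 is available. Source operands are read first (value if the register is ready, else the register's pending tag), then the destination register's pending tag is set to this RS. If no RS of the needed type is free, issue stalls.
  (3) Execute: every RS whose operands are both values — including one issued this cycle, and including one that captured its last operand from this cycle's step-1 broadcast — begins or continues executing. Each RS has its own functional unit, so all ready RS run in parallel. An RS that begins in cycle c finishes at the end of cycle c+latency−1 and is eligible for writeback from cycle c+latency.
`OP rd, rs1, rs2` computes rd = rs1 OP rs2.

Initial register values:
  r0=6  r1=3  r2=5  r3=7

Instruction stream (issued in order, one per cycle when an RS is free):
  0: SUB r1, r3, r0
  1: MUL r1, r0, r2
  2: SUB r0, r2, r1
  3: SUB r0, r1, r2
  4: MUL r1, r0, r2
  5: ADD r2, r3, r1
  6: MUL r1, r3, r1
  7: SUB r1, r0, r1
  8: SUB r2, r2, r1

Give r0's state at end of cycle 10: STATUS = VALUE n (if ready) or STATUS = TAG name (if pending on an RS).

cycle 1: issue SUB r1<-Add1 // r0:6,r1:Add1,r2:5,r3:7
cycle 2: issue MUL r1<-Mul1 // r0:6,r1:Mul1,r2:5,r3:7
cycle 3: issue SUB r0<-Add2 // r0:Add2,r1:Mul1,r2:5,r3:7
cycle 4: CDB Add1=1; issue SUB r0<-Add1 // r0:Add1,r1:Mul1,r2:5,r3:7
cycle 5: issue MUL r1<-Mul2 // r0:Add1,r1:Mul2,r2:5,r3:7
cycle 6: issue ADD r2<-Add3 // r0:Add1,r1:Mul2,r2:Add3,r3:7
cycle 7: CDB Mul1=30; issue MUL r1<-Mul1 // r0:Add1,r1:Mul1,r2:Add3,r3:7
cycle 8: stall // r0:Add1,r1:Mul1,r2:Add3,r3:7
cycle 9: stall // r0:Add1,r1:Mul1,r2:Add3,r3:7
cycle 10: CDB Add1=25; issue SUB r1<-Add1 // r0:25,r1:Add1,r2:Add3,r3:7

STATUS = VALUE 25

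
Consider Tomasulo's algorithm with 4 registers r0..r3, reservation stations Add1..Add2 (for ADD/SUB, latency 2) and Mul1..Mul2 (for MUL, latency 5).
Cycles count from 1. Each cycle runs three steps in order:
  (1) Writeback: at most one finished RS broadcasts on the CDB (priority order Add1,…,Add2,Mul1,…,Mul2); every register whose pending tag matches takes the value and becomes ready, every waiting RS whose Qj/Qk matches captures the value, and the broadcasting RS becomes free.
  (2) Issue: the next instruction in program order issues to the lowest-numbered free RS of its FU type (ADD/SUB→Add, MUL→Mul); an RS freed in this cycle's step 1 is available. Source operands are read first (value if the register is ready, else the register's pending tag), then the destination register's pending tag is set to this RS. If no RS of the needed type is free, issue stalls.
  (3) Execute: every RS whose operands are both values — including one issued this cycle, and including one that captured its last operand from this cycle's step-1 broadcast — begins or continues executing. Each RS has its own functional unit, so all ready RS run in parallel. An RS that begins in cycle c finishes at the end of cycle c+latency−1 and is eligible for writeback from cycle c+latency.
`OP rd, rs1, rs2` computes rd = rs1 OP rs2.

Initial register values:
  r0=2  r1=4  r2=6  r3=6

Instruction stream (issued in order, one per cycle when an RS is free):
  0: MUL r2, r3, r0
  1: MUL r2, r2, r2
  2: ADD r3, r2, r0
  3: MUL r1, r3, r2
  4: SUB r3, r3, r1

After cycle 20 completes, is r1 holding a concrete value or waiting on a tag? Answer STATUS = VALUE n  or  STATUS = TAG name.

STATUS = VALUE 21024

  c1: issue MUL r2<-Mul1  regs: r0:2,r1:4,r2:Mul1,r3:6
  c2: issue MUL r2<-Mul2  regs: r0:2,r1:4,r2:Mul2,r3:6
  c3: issue ADD r3<-Add1  regs: r0:2,r1:4,r2:Mul2,r3:Add1
  c4: stall  regs: r0:2,r1:4,r2:Mul2,r3:Add1
  c5: stall  regs: r0:2,r1:4,r2:Mul2,r3:Add1
  c6: CDB Mul1=12; issue MUL r1<-Mul1  regs: r0:2,r1:Mul1,r2:Mul2,r3:Add1
  c7: issue SUB r3<-Add2  regs: r0:2,r1:Mul1,r2:Mul2,r3:Add2
  c8: -  regs: r0:2,r1:Mul1,r2:Mul2,r3:Add2
  c9: -  regs: r0:2,r1:Mul1,r2:Mul2,r3:Add2
  c10: -  regs: r0:2,r1:Mul1,r2:Mul2,r3:Add2
  c11: CDB Mul2=144  regs: r0:2,r1:Mul1,r2:144,r3:Add2
  c12: -  regs: r0:2,r1:Mul1,r2:144,r3:Add2
  c13: CDB Add1=146  regs: r0:2,r1:Mul1,r2:144,r3:Add2
  c14: -  regs: r0:2,r1:Mul1,r2:144,r3:Add2
  c15: -  regs: r0:2,r1:Mul1,r2:144,r3:Add2
  c16: -  regs: r0:2,r1:Mul1,r2:144,r3:Add2
  c17: -  regs: r0:2,r1:Mul1,r2:144,r3:Add2
  c18: CDB Mul1=21024  regs: r0:2,r1:21024,r2:144,r3:Add2
  c19: -  regs: r0:2,r1:21024,r2:144,r3:Add2
  c20: CDB Add2=-20878  regs: r0:2,r1:21024,r2:144,r3:-20878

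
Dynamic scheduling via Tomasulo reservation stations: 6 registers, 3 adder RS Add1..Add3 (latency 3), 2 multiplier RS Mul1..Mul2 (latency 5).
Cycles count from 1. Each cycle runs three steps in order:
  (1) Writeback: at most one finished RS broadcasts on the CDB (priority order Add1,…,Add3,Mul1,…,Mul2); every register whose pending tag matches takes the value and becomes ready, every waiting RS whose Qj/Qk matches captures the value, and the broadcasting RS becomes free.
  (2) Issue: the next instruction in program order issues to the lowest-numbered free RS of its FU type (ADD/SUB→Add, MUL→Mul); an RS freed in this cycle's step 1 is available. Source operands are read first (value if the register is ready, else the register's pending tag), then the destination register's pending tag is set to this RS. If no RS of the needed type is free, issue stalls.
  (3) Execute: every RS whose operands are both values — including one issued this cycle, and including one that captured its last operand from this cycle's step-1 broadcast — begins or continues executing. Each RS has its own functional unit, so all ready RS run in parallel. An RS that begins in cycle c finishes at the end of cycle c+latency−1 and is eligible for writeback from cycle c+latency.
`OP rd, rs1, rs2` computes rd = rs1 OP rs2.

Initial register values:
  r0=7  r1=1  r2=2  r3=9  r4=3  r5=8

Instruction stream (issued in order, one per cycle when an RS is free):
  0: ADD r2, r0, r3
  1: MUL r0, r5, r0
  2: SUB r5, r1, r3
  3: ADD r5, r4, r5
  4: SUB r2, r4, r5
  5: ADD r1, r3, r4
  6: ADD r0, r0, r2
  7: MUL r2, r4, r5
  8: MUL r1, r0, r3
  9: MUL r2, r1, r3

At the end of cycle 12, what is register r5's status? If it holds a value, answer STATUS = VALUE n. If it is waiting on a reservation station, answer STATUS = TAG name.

STATUS = VALUE -5

c1: issue ADD r2<-Add1 | r0:7,r1:1,r2:Add1,r3:9,r4:3,r5:8
c2: issue MUL r0<-Mul1 | r0:Mul1,r1:1,r2:Add1,r3:9,r4:3,r5:8
c3: issue SUB r5<-Add2 | r0:Mul1,r1:1,r2:Add1,r3:9,r4:3,r5:Add2
c4: CDB Add1=16; issue ADD r5<-Add1 | r0:Mul1,r1:1,r2:16,r3:9,r4:3,r5:Add1
c5: issue SUB r2<-Add3 | r0:Mul1,r1:1,r2:Add3,r3:9,r4:3,r5:Add1
c6: CDB Add2=-8; issue ADD r1<-Add2 | r0:Mul1,r1:Add2,r2:Add3,r3:9,r4:3,r5:Add1
c7: CDB Mul1=56; stall | r0:56,r1:Add2,r2:Add3,r3:9,r4:3,r5:Add1
c8: stall | r0:56,r1:Add2,r2:Add3,r3:9,r4:3,r5:Add1
c9: CDB Add1=-5; issue ADD r0<-Add1 | r0:Add1,r1:Add2,r2:Add3,r3:9,r4:3,r5:-5
c10: CDB Add2=12; issue MUL r2<-Mul1 | r0:Add1,r1:12,r2:Mul1,r3:9,r4:3,r5:-5
c11: issue MUL r1<-Mul2 | r0:Add1,r1:Mul2,r2:Mul1,r3:9,r4:3,r5:-5
c12: CDB Add3=8; stall | r0:Add1,r1:Mul2,r2:Mul1,r3:9,r4:3,r5:-5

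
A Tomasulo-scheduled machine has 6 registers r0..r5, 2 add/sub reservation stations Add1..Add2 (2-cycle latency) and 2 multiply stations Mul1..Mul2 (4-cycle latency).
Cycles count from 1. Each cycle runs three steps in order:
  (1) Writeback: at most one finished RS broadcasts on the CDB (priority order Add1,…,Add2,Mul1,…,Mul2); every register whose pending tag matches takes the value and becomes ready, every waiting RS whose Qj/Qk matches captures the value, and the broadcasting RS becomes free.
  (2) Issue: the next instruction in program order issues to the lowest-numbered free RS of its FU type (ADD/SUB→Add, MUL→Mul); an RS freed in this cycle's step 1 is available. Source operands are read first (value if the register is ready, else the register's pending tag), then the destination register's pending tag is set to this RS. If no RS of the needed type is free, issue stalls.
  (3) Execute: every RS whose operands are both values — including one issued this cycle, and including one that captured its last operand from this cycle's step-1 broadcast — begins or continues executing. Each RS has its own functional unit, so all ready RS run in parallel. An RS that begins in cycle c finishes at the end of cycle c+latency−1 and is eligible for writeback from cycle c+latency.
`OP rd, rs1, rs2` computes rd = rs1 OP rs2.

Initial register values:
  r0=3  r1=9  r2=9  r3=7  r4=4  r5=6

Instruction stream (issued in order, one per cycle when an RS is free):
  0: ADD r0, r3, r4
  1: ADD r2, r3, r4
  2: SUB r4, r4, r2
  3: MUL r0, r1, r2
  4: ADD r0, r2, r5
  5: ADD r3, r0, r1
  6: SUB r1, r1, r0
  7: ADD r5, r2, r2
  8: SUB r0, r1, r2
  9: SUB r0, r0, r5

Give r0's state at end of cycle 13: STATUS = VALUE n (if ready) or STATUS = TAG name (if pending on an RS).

STATUS = TAG Add1

c1: issue ADD r0<-Add1 | r0:Add1,r1:9,r2:9,r3:7,r4:4,r5:6
c2: issue ADD r2<-Add2 | r0:Add1,r1:9,r2:Add2,r3:7,r4:4,r5:6
c3: CDB Add1=11; issue SUB r4<-Add1 | r0:11,r1:9,r2:Add2,r3:7,r4:Add1,r5:6
c4: CDB Add2=11; issue MUL r0<-Mul1 | r0:Mul1,r1:9,r2:11,r3:7,r4:Add1,r5:6
c5: issue ADD r0<-Add2 | r0:Add2,r1:9,r2:11,r3:7,r4:Add1,r5:6
c6: CDB Add1=-7; issue ADD r3<-Add1 | r0:Add2,r1:9,r2:11,r3:Add1,r4:-7,r5:6
c7: CDB Add2=17; issue SUB r1<-Add2 | r0:17,r1:Add2,r2:11,r3:Add1,r4:-7,r5:6
c8: CDB Mul1=99; stall | r0:17,r1:Add2,r2:11,r3:Add1,r4:-7,r5:6
c9: CDB Add1=26; issue ADD r5<-Add1 | r0:17,r1:Add2,r2:11,r3:26,r4:-7,r5:Add1
c10: CDB Add2=-8; issue SUB r0<-Add2 | r0:Add2,r1:-8,r2:11,r3:26,r4:-7,r5:Add1
c11: CDB Add1=22; issue SUB r0<-Add1 | r0:Add1,r1:-8,r2:11,r3:26,r4:-7,r5:22
c12: CDB Add2=-19 | r0:Add1,r1:-8,r2:11,r3:26,r4:-7,r5:22
c13: - | r0:Add1,r1:-8,r2:11,r3:26,r4:-7,r5:22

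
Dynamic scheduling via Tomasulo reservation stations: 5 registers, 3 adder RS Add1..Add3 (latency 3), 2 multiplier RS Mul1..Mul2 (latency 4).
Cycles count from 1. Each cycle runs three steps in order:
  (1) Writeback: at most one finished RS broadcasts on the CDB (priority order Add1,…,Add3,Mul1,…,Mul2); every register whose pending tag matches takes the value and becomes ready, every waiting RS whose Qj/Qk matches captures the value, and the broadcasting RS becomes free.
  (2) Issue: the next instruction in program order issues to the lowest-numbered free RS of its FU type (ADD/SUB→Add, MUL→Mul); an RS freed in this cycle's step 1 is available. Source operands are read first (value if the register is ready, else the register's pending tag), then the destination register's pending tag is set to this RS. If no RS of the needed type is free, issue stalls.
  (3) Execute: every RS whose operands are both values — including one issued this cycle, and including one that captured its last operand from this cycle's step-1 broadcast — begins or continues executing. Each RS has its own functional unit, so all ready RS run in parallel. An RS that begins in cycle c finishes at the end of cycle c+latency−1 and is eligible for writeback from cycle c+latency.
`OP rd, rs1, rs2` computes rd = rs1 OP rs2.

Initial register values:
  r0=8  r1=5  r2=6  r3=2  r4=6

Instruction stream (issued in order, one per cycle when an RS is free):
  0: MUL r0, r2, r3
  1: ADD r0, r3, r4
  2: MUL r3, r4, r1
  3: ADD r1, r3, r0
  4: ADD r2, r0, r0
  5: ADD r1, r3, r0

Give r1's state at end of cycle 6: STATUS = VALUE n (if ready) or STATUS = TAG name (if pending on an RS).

  c1: issue MUL r0<-Mul1  regs: r0:Mul1,r1:5,r2:6,r3:2,r4:6
  c2: issue ADD r0<-Add1  regs: r0:Add1,r1:5,r2:6,r3:2,r4:6
  c3: issue MUL r3<-Mul2  regs: r0:Add1,r1:5,r2:6,r3:Mul2,r4:6
  c4: issue ADD r1<-Add2  regs: r0:Add1,r1:Add2,r2:6,r3:Mul2,r4:6
  c5: CDB Add1=8; issue ADD r2<-Add1  regs: r0:8,r1:Add2,r2:Add1,r3:Mul2,r4:6
  c6: CDB Mul1=12; issue ADD r1<-Add3  regs: r0:8,r1:Add3,r2:Add1,r3:Mul2,r4:6

STATUS = TAG Add3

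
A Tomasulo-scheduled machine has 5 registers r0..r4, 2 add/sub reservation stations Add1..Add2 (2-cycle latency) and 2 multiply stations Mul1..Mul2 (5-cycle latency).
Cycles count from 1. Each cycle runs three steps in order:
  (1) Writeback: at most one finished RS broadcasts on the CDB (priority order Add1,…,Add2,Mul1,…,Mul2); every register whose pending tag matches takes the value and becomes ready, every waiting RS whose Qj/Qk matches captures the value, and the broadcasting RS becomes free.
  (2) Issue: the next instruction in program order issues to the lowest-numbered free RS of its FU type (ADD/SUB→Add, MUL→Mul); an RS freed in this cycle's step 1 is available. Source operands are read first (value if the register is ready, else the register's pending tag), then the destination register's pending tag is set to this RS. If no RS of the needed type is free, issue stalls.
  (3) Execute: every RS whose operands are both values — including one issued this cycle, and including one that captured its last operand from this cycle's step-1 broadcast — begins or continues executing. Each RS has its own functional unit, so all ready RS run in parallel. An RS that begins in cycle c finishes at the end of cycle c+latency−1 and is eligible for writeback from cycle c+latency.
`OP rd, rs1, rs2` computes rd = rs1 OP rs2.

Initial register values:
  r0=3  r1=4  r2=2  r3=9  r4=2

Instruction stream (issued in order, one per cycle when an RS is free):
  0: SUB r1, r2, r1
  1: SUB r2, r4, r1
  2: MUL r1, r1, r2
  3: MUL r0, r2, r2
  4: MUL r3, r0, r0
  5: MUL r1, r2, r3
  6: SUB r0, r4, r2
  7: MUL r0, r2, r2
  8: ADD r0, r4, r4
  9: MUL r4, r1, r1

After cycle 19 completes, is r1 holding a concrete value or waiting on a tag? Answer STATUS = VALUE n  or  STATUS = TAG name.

STATUS = TAG Mul2

c1: issue SUB r1<-Add1 | r0:3,r1:Add1,r2:2,r3:9,r4:2
c2: issue SUB r2<-Add2 | r0:3,r1:Add1,r2:Add2,r3:9,r4:2
c3: CDB Add1=-2; issue MUL r1<-Mul1 | r0:3,r1:Mul1,r2:Add2,r3:9,r4:2
c4: issue MUL r0<-Mul2 | r0:Mul2,r1:Mul1,r2:Add2,r3:9,r4:2
c5: CDB Add2=4; stall | r0:Mul2,r1:Mul1,r2:4,r3:9,r4:2
c6: stall | r0:Mul2,r1:Mul1,r2:4,r3:9,r4:2
c7: stall | r0:Mul2,r1:Mul1,r2:4,r3:9,r4:2
c8: stall | r0:Mul2,r1:Mul1,r2:4,r3:9,r4:2
c9: stall | r0:Mul2,r1:Mul1,r2:4,r3:9,r4:2
c10: CDB Mul1=-8; issue MUL r3<-Mul1 | r0:Mul2,r1:-8,r2:4,r3:Mul1,r4:2
c11: CDB Mul2=16; issue MUL r1<-Mul2 | r0:16,r1:Mul2,r2:4,r3:Mul1,r4:2
c12: issue SUB r0<-Add1 | r0:Add1,r1:Mul2,r2:4,r3:Mul1,r4:2
c13: stall | r0:Add1,r1:Mul2,r2:4,r3:Mul1,r4:2
c14: CDB Add1=-2; stall | r0:-2,r1:Mul2,r2:4,r3:Mul1,r4:2
c15: stall | r0:-2,r1:Mul2,r2:4,r3:Mul1,r4:2
c16: CDB Mul1=256; issue MUL r0<-Mul1 | r0:Mul1,r1:Mul2,r2:4,r3:256,r4:2
c17: issue ADD r0<-Add1 | r0:Add1,r1:Mul2,r2:4,r3:256,r4:2
c18: stall | r0:Add1,r1:Mul2,r2:4,r3:256,r4:2
c19: CDB Add1=4; stall | r0:4,r1:Mul2,r2:4,r3:256,r4:2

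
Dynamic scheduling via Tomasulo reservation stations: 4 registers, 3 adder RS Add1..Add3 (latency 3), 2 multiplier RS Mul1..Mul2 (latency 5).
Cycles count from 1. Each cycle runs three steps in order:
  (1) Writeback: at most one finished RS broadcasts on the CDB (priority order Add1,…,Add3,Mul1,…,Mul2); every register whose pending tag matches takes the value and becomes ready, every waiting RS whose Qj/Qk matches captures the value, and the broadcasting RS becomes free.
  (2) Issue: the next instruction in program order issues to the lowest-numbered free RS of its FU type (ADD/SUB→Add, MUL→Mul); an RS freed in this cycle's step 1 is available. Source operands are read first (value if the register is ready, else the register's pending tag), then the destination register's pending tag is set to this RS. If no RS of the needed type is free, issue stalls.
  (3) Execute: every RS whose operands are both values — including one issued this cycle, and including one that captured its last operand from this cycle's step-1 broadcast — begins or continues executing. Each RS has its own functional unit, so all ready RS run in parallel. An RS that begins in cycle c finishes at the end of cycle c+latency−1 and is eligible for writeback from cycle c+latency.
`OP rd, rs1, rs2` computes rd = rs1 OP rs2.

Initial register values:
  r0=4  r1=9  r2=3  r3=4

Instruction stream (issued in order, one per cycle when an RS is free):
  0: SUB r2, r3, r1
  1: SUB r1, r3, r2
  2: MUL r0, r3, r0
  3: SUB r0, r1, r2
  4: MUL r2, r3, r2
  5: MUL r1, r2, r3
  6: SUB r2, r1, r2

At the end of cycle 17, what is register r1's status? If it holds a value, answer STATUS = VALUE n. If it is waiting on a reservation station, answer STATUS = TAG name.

cycle 1: issue SUB r2<-Add1 // r0:4,r1:9,r2:Add1,r3:4
cycle 2: issue SUB r1<-Add2 // r0:4,r1:Add2,r2:Add1,r3:4
cycle 3: issue MUL r0<-Mul1 // r0:Mul1,r1:Add2,r2:Add1,r3:4
cycle 4: CDB Add1=-5; issue SUB r0<-Add1 // r0:Add1,r1:Add2,r2:-5,r3:4
cycle 5: issue MUL r2<-Mul2 // r0:Add1,r1:Add2,r2:Mul2,r3:4
cycle 6: stall // r0:Add1,r1:Add2,r2:Mul2,r3:4
cycle 7: CDB Add2=9; stall // r0:Add1,r1:9,r2:Mul2,r3:4
cycle 8: CDB Mul1=16; issue MUL r1<-Mul1 // r0:Add1,r1:Mul1,r2:Mul2,r3:4
cycle 9: issue SUB r2<-Add2 // r0:Add1,r1:Mul1,r2:Add2,r3:4
cycle 10: CDB Add1=14 // r0:14,r1:Mul1,r2:Add2,r3:4
cycle 11: CDB Mul2=-20 // r0:14,r1:Mul1,r2:Add2,r3:4
cycle 12: - // r0:14,r1:Mul1,r2:Add2,r3:4
cycle 13: - // r0:14,r1:Mul1,r2:Add2,r3:4
cycle 14: - // r0:14,r1:Mul1,r2:Add2,r3:4
cycle 15: - // r0:14,r1:Mul1,r2:Add2,r3:4
cycle 16: CDB Mul1=-80 // r0:14,r1:-80,r2:Add2,r3:4
cycle 17: - // r0:14,r1:-80,r2:Add2,r3:4

STATUS = VALUE -80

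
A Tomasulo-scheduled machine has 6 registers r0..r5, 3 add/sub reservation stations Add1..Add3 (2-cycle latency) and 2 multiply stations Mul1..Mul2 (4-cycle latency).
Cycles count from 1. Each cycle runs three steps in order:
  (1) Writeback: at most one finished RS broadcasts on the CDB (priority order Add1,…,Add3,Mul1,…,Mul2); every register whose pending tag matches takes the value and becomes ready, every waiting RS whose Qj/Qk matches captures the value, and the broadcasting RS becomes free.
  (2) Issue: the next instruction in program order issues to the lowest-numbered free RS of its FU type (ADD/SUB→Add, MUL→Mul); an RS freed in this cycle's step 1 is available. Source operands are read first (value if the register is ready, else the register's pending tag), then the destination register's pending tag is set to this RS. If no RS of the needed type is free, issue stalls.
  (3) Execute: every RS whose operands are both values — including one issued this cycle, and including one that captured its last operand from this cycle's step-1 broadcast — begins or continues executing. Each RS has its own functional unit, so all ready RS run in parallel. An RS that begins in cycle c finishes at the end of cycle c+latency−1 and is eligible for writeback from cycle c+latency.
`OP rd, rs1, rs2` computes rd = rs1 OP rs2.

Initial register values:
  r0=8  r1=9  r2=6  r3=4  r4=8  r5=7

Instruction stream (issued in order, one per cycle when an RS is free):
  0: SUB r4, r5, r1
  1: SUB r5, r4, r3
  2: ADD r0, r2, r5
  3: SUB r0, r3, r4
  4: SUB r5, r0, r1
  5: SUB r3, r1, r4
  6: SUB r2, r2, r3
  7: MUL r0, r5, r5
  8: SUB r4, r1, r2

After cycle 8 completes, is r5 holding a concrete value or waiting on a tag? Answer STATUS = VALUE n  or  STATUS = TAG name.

STATUS = VALUE -3

c1: issue SUB r4<-Add1 | r0:8,r1:9,r2:6,r3:4,r4:Add1,r5:7
c2: issue SUB r5<-Add2 | r0:8,r1:9,r2:6,r3:4,r4:Add1,r5:Add2
c3: CDB Add1=-2; issue ADD r0<-Add1 | r0:Add1,r1:9,r2:6,r3:4,r4:-2,r5:Add2
c4: issue SUB r0<-Add3 | r0:Add3,r1:9,r2:6,r3:4,r4:-2,r5:Add2
c5: CDB Add2=-6; issue SUB r5<-Add2 | r0:Add3,r1:9,r2:6,r3:4,r4:-2,r5:Add2
c6: CDB Add3=6; issue SUB r3<-Add3 | r0:6,r1:9,r2:6,r3:Add3,r4:-2,r5:Add2
c7: CDB Add1=0; issue SUB r2<-Add1 | r0:6,r1:9,r2:Add1,r3:Add3,r4:-2,r5:Add2
c8: CDB Add2=-3; issue MUL r0<-Mul1 | r0:Mul1,r1:9,r2:Add1,r3:Add3,r4:-2,r5:-3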